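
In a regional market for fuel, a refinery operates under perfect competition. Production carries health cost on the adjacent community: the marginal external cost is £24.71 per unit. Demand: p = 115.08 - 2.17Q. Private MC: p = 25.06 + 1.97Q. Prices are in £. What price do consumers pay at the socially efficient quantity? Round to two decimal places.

Social marginal cost = private MC + MEC = 49.77 + 1.97Q.
Set SMC = demand: 49.77 + 1.97Q = 115.08 - 2.17Q → Q* = 15.7754.
Consumer price on the demand curve at Q*: 115.08 − 2.17×15.7754 = 80.8474.

P = £80.85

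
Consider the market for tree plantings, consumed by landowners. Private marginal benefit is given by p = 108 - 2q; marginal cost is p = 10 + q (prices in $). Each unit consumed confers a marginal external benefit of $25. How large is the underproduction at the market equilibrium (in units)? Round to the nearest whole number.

8 units

Market equilibrium (private): 10 + q = 108 - 2q → q_m = 32.6667.
Social marginal benefit = demand + MEB = 133 - 2q.
Set SMB = MC: 133 - 2q = 10 + q → q* = 41.0000.
Gap = |32.6667 − 41.0000| = 8.3333.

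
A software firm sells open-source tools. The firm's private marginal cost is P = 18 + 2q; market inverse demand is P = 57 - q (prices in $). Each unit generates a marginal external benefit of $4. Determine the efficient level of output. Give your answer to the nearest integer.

Social marginal cost = private MC − MEB = 14 + 2q.
Set SMC = demand: 14 + 2q = 57 - q → q* = 14.3333.

q* = 14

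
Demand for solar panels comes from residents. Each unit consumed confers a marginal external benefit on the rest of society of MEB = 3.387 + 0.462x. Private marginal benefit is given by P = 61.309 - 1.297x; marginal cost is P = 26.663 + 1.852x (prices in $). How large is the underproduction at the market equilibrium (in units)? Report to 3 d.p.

Market equilibrium (private): 26.663 + 1.852x = 61.309 - 1.297x → x_m = 11.0022.
Social marginal benefit = demand + MEB = 64.696 - 0.835x.
Set SMB = MC: 64.696 - 0.835x = 26.663 + 1.852x → x* = 14.1544.
Gap = |11.0022 − 14.1544| = 3.1522.

3.152 units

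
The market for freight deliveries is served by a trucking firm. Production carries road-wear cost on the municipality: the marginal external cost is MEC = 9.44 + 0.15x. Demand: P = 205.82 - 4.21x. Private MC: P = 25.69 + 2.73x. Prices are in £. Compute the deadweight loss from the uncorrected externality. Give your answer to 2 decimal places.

Market equilibrium (private): 25.69 + 2.73x = 205.82 - 4.21x → x_m = 25.9553.
Social marginal cost = private MC + MEC = 35.13 + 2.88x.
Set SMC = demand: 35.13 + 2.88x = 205.82 - 4.21x → x* = 24.0748.
The welfare-loss triangle has base |x_m − x*| and height MEC(x_m) (the vertical gap between SMC and demand is zero at x* and MEC at x_m).
DWL = ½ × 1.8805 × 13.3333 = 12.5366.

DWL = £12.54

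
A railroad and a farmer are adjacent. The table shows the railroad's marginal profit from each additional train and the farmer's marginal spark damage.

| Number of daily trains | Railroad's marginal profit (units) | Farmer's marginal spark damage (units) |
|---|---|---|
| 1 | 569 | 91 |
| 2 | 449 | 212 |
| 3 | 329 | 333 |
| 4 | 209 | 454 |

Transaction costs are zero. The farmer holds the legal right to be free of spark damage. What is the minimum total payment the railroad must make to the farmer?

Efficient level: marginal profit ≥ marginal spark damage through level 2, so k* = 2.
With the farmer holding the right, the railroad must at least compensate total damage at k*: 91 + 212 = 303.

303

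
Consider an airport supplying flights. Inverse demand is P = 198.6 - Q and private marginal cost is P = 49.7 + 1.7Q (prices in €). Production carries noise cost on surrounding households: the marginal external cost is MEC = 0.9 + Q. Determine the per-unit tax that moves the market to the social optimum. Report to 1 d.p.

Social marginal cost = private MC + MEC = 50.6 + 2.7Q.
Set SMC = demand: 50.6 + 2.7Q = 198.6 - Q → Q* = 40.0000.
The Pigouvian tax equals MEC at Q*: 0.9 + 1.0×40.0000 = 40.9000.

tax = €40.9 per unit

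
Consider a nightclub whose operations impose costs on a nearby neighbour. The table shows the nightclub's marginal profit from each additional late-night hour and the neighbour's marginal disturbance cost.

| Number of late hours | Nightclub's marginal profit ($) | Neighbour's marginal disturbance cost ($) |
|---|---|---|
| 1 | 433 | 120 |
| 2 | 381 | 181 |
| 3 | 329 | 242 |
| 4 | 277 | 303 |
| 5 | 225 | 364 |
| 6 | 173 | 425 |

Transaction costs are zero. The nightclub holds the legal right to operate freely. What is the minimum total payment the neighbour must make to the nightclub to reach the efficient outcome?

Left alone the nightclub would choose level 6 (marginal profit stays positive).
Efficient level: k* = 3 (marginal profit ≥ marginal disturbance cost through 3).
The neighbour must at least cover the nightclub's forgone profit from cutting 6→3: 277 + 225 + 173 = 675.

$675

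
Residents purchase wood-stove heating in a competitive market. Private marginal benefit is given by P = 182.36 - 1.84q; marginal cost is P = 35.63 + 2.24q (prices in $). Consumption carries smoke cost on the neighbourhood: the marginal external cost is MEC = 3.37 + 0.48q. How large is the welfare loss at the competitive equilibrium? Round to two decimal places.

DWL = $46.68

Market equilibrium (private): 35.63 + 2.24q = 182.36 - 1.84q → q_m = 35.9632.
Social marginal benefit = demand − MEC = 178.99 - 2.32q.
Set SMB = MC: 178.99 - 2.32q = 35.63 + 2.24q → q* = 31.4386.
Between q* and q_m the wedge MC − SMB runs linearly from 0 to MEC(q_m), so the loss is a triangle.
DWL = ½ × 4.5246 × 20.6324 = 46.6767.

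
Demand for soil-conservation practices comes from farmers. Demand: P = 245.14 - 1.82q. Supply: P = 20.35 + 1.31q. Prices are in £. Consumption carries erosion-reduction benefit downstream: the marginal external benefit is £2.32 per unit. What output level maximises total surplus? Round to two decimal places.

Social marginal benefit = demand + MEB = 247.46 - 1.82q.
Set SMB = MC: 247.46 - 1.82q = 20.35 + 1.31q → q* = 72.5591.

q* = 72.56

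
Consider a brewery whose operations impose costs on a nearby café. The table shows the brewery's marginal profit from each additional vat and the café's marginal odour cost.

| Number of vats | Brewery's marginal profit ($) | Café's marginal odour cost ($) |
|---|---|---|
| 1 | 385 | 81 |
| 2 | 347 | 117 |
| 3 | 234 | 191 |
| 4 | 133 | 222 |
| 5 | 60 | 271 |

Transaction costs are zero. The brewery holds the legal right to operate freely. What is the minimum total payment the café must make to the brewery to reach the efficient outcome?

Left alone the brewery would choose level 5 (marginal profit stays positive).
Efficient level: k* = 3 (marginal profit ≥ marginal odour cost through 3).
The café must at least cover the brewery's forgone profit from cutting 5→3: 133 + 60 = 193.

$193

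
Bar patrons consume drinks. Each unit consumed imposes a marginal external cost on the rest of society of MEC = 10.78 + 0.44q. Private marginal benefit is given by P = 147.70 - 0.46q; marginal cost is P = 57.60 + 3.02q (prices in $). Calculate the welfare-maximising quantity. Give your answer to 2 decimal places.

q* = 20.23

Social marginal benefit = demand − MEC = 136.92 - 0.90q.
Set SMB = MC: 136.92 - 0.90q = 57.60 + 3.02q → q* = 20.2347.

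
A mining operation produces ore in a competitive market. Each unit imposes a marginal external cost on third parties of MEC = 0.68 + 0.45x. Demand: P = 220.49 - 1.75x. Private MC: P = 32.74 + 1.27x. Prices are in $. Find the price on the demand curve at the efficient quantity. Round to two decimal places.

Social marginal cost = private MC + MEC = 33.42 + 1.72x.
Set SMC = demand: 33.42 + 1.72x = 220.49 - 1.75x → x* = 53.9107.
Consumer price on the demand curve at x*: 220.49 − 1.75×53.9107 = 126.1463.

P = $126.15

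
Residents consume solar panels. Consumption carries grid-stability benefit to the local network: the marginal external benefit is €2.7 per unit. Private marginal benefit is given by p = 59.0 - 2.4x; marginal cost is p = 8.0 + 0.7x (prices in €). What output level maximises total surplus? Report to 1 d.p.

x* = 17.3

Social marginal benefit = demand + MEB = 61.7 - 2.4x.
Set SMB = MC: 61.7 - 2.4x = 8.0 + 0.7x → x* = 17.3226.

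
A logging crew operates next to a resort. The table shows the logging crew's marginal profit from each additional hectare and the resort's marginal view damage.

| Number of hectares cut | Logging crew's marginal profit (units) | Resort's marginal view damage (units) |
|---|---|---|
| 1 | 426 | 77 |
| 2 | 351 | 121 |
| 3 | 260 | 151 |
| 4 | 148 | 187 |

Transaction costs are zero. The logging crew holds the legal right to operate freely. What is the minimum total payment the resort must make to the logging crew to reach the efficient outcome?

Left alone the logging crew would choose level 4 (marginal profit stays positive).
Efficient level: k* = 3 (marginal profit ≥ marginal view damage through 3).
The resort must at least cover the logging crew's forgone profit from cutting 4→3: 148 = 148.

148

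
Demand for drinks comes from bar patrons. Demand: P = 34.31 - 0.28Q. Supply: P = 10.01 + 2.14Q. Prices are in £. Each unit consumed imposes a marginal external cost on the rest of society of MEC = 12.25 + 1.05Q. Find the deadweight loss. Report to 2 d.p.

Market equilibrium (private): 10.01 + 2.14Q = 34.31 - 0.28Q → Q_m = 10.0413.
Social marginal benefit = demand − MEC = 22.06 - 1.33Q.
Set SMB = MC: 22.06 - 1.33Q = 10.01 + 2.14Q → Q* = 3.4726.
The welfare-loss triangle has base |Q_m − Q*| and height MEC(Q_m) (the vertical gap between SMB and MC is zero at Q* and MEC at Q_m).
DWL = ½ × 6.5687 × 22.7934 = 74.8615.

DWL = £74.86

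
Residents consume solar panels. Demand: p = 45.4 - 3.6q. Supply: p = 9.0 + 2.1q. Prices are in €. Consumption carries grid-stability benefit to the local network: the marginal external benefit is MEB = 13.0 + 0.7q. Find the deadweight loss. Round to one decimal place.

Market equilibrium (private): 9.0 + 2.1q = 45.4 - 3.6q → q_m = 6.3860.
Social marginal benefit = demand + MEB = 58.4 - 2.9q.
Set SMB = MC: 58.4 - 2.9q = 9.0 + 2.1q → q* = 9.8800.
Height of the DWL triangle at q_m is SMB(q_m) − MC(q_m) = MEB(q_m) = 17.4702.
DWL = ½ × 3.4940 × 17.4702 = 30.5204.

DWL = €30.5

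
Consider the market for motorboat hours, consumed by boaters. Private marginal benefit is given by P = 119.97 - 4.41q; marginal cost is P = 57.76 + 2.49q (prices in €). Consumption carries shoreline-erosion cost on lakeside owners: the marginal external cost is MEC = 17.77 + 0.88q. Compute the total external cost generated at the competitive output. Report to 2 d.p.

Market equilibrium (private): 57.76 + 2.49q = 119.97 - 4.41q → q_m = 9.0159.
Total external cost = ∫₀^{q_m} (17.77 + 0.88q) dq = 17.77×9.0159 + ½×0.88×9.0159² = 195.9786.

€195.98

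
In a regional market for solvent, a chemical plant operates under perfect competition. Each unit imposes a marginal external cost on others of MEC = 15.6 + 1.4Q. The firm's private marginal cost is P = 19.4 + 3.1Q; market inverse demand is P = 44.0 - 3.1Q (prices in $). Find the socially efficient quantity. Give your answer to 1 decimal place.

Q* = 1.2

Social marginal cost = private MC + MEC = 35.0 + 4.5Q.
Set SMC = demand: 35.0 + 4.5Q = 44.0 - 3.1Q → Q* = 1.1842.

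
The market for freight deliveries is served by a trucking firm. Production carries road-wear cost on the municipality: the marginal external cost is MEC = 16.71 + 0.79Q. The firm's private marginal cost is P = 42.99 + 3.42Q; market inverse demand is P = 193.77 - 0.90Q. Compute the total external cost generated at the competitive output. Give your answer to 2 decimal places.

1064.42

Market equilibrium (private): 42.99 + 3.42Q = 193.77 - 0.90Q → Q_m = 34.9028.
Total external cost = ∫₀^{Q_m} (16.71 + 0.79Q) dQ = 16.71×34.9028 + ½×0.79×34.9028² = 1064.4169.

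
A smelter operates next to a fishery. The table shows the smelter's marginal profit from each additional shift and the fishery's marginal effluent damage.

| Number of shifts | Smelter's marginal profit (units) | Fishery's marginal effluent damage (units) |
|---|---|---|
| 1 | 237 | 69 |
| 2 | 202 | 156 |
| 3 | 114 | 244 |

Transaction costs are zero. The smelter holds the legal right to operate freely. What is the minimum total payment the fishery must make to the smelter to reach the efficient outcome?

114

Left alone the smelter would choose level 3 (marginal profit stays positive).
Efficient level: k* = 2 (marginal profit ≥ marginal effluent damage through 2).
The fishery must at least cover the smelter's forgone profit from cutting 3→2: 114 = 114.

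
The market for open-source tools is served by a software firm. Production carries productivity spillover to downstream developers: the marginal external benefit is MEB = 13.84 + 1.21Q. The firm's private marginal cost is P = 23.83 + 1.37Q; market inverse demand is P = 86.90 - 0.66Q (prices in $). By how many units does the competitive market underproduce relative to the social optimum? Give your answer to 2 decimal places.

Market equilibrium (private): 23.83 + 1.37Q = 86.90 - 0.66Q → Q_m = 31.0690.
Social marginal cost = private MC − MEB = 9.99 + 0.16Q.
Set SMC = demand: 9.99 + 0.16Q = 86.90 - 0.66Q → Q* = 93.7927.
Gap = |31.0690 − 93.7927| = 62.7237.

62.72 units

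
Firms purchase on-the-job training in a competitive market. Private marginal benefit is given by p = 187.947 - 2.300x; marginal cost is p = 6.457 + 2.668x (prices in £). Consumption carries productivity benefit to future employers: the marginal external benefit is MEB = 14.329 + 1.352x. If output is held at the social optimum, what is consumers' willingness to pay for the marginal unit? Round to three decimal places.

Social marginal benefit = demand + MEB = 202.276 - 0.948x.
Set SMB = MC: 202.276 - 0.948x = 6.457 + 2.668x → x* = 54.1535.
Consumer price on the demand curve at x*: 187.947 − 2.300×54.1535 = 63.3940.

P = £63.394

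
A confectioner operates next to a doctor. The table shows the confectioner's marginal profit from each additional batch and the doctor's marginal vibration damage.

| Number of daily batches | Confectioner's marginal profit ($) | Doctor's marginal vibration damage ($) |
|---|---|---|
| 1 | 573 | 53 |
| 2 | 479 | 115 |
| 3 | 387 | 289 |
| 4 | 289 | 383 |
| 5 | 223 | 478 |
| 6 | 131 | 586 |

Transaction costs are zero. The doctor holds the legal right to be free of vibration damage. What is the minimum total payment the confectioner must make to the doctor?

Efficient level: marginal profit ≥ marginal vibration damage through level 3, so k* = 3.
With the doctor holding the right, the confectioner must at least compensate total damage at k*: 53 + 115 + 289 = 457.

$457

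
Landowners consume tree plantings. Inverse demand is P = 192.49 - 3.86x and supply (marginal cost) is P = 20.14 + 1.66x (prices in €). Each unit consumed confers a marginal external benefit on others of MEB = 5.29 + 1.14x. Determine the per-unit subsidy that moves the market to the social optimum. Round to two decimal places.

subsidy = €51.53 per unit

Social marginal benefit = demand + MEB = 197.78 - 2.72x.
Set SMB = MC: 197.78 - 2.72x = 20.14 + 1.66x → x* = 40.5571.
The Pigouvian subsidy equals MEB at x*: 5.29 + 1.14×40.5571 = 51.5251.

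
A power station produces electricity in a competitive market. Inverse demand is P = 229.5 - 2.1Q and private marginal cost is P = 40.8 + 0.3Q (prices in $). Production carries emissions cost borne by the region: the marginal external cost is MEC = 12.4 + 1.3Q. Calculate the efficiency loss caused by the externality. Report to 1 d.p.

DWL = $1775.1

Market equilibrium (private): 40.8 + 0.3Q = 229.5 - 2.1Q → Q_m = 78.6250.
Social marginal cost = private MC + MEC = 53.2 + 1.6Q.
Set SMC = demand: 53.2 + 1.6Q = 229.5 - 2.1Q → Q* = 47.6486.
The loss is the area between SMC and demand from Q* to Q_m; with linear curves that's a triangle of height MEC(Q_m).
DWL = ½ × 30.9764 × 114.6125 = 1775.1413.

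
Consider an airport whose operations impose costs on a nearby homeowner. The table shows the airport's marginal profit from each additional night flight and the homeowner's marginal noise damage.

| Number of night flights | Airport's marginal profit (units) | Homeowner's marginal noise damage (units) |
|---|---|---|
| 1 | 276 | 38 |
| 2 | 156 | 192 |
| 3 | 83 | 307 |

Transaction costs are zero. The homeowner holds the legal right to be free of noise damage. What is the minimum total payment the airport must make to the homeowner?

38

Efficient level: marginal profit ≥ marginal noise damage through level 1, so k* = 1.
With the homeowner holding the right, the airport must at least compensate total damage at k*: 38 = 38.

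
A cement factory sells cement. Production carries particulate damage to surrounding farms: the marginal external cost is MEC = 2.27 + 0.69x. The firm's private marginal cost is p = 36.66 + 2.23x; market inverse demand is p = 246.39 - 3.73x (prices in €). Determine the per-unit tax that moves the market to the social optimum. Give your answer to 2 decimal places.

tax = €23.80 per unit

Social marginal cost = private MC + MEC = 38.93 + 2.92x.
Set SMC = demand: 38.93 + 2.92x = 246.39 - 3.73x → x* = 31.1970.
The Pigouvian tax equals MEC at x*: 2.27 + 0.69×31.1970 = 23.7959.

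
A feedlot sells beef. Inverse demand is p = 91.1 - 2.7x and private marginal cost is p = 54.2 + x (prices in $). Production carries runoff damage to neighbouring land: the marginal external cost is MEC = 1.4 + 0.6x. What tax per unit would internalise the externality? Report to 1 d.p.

Social marginal cost = private MC + MEC = 55.6 + 1.6x.
Set SMC = demand: 55.6 + 1.6x = 91.1 - 2.7x → x* = 8.2558.
The Pigouvian tax equals MEC at x*: 1.4 + 0.6×8.2558 = 6.3535.

tax = $6.4 per unit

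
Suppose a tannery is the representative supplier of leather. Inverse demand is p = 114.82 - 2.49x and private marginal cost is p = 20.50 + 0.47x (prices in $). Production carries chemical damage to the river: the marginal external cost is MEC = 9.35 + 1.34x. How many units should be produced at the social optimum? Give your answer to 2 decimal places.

Social marginal cost = private MC + MEC = 29.85 + 1.81x.
Set SMC = demand: 29.85 + 1.81x = 114.82 - 2.49x → x* = 19.7605.

x* = 19.76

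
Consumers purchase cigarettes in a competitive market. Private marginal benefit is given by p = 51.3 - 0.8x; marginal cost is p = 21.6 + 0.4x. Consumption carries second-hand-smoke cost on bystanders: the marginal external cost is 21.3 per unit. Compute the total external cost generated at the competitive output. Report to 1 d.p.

527.2

Market equilibrium (private): 21.6 + 0.4x = 51.3 - 0.8x → x_m = 24.7500.
Total external cost = MEC × x_m = 21.3 × 24.7500 = 527.1750.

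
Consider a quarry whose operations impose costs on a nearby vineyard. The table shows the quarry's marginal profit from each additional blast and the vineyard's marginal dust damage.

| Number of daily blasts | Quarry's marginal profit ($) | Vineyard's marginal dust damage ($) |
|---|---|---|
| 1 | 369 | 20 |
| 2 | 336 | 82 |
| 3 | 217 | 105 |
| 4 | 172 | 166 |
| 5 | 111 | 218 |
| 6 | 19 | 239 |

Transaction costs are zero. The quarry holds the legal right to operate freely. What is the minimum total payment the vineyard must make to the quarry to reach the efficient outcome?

$130

Left alone the quarry would choose level 6 (marginal profit stays positive).
Efficient level: k* = 4 (marginal profit ≥ marginal dust damage through 4).
The vineyard must at least cover the quarry's forgone profit from cutting 6→4: 111 + 19 = 130.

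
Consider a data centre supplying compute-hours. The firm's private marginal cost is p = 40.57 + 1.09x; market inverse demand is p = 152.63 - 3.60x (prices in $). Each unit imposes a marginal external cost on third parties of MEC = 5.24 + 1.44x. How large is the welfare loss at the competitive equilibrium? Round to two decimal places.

DWL = $128.21

Market equilibrium (private): 40.57 + 1.09x = 152.63 - 3.60x → x_m = 23.8934.
Social marginal cost = private MC + MEC = 45.81 + 2.53x.
Set SMC = demand: 45.81 + 2.53x = 152.63 - 3.60x → x* = 17.4258.
The welfare-loss triangle has base |x_m − x*| and height MEC(x_m) (the vertical gap between SMC and demand is zero at x* and MEC at x_m).
DWL = ½ × 6.4676 × 39.6465 = 128.2089.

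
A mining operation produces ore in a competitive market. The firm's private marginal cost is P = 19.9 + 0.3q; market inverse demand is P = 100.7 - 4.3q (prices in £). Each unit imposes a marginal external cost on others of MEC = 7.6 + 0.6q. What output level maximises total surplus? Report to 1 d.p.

q* = 14.1

Social marginal cost = private MC + MEC = 27.5 + 0.9q.
Set SMC = demand: 27.5 + 0.9q = 100.7 - 4.3q → q* = 14.0769.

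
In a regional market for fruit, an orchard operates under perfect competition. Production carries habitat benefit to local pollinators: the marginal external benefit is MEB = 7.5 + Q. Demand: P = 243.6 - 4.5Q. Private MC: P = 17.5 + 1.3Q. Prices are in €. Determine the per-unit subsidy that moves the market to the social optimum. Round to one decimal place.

subsidy = €56.2 per unit

Social marginal cost = private MC − MEB = 10.0 + 0.3Q.
Set SMC = demand: 10.0 + 0.3Q = 243.6 - 4.5Q → Q* = 48.6667.
The Pigouvian subsidy equals MEB at Q*: 7.5 + 1.0×48.6667 = 56.1667.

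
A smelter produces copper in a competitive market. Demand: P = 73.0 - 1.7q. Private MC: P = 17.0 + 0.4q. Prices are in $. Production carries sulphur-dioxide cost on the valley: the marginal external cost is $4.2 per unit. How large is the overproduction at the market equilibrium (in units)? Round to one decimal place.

Market equilibrium (private): 17.0 + 0.4q = 73.0 - 1.7q → q_m = 26.6667.
Social marginal cost = private MC + MEC = 21.2 + 0.4q.
Set SMC = demand: 21.2 + 0.4q = 73.0 - 1.7q → q* = 24.6667.
Gap = |26.6667 − 24.6667| = 2.0000.

2.0 units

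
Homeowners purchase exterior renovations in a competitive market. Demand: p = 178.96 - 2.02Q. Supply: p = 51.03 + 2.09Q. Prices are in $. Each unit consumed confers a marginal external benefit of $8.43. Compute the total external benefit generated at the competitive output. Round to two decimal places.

Market equilibrium (private): 51.03 + 2.09Q = 178.96 - 2.02Q → Q_m = 31.1265.
Total external benefit = MEB × Q_m = 8.43 × 31.1265 = 262.3964.

$262.40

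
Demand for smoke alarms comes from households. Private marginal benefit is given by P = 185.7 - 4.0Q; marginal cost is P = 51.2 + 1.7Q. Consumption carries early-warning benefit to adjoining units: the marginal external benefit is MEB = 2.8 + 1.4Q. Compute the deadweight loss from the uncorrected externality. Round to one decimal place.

DWL = 149.3

Market equilibrium (private): 51.2 + 1.7Q = 185.7 - 4.0Q → Q_m = 23.5965.
Social marginal benefit = demand + MEB = 188.5 - 2.6Q.
Set SMB = MC: 188.5 - 2.6Q = 51.2 + 1.7Q → Q* = 31.9302.
The welfare-loss triangle has base |Q_m − Q*| and height MEB(Q_m) (the vertical gap between SMB and MC is zero at Q* and MEB at Q_m).
DWL = ½ × 8.3337 × 35.8351 = 149.3195.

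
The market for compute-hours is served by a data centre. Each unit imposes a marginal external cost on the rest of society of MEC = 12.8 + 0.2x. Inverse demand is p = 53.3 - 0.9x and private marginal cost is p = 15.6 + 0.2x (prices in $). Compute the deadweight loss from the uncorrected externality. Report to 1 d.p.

DWL = $148.6

Market equilibrium (private): 15.6 + 0.2x = 53.3 - 0.9x → x_m = 34.2727.
Social marginal cost = private MC + MEC = 28.4 + 0.4x.
Set SMC = demand: 28.4 + 0.4x = 53.3 - 0.9x → x* = 19.1538.
The loss is the area between SMC and demand from x* to x_m; with linear curves that's a triangle of height MEC(x_m).
DWL = ½ × 15.1189 × 19.6545 = 148.5772.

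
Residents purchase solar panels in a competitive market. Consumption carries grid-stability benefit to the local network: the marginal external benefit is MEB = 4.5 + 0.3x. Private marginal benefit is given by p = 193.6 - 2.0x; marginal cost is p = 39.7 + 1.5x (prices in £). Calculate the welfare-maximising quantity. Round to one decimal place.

x* = 49.5

Social marginal benefit = demand + MEB = 198.1 - 1.7x.
Set SMB = MC: 198.1 - 1.7x = 39.7 + 1.5x → x* = 49.5000.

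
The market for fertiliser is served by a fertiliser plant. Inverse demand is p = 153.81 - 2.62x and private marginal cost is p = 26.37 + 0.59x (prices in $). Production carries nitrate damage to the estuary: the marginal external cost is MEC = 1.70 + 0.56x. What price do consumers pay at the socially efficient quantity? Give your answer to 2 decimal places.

Social marginal cost = private MC + MEC = 28.07 + 1.15x.
Set SMC = demand: 28.07 + 1.15x = 153.81 - 2.62x → x* = 33.3528.
Consumer price on the demand curve at x*: 153.81 − 2.62×33.3528 = 66.4257.

P = $66.43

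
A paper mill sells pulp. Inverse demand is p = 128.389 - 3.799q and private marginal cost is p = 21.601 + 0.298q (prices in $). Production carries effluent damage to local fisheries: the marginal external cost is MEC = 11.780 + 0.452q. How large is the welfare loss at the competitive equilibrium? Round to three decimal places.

DWL = $61.017

Market equilibrium (private): 21.601 + 0.298q = 128.389 - 3.799q → q_m = 26.0649.
Social marginal cost = private MC + MEC = 33.381 + 0.750q.
Set SMC = demand: 33.381 + 0.750q = 128.389 - 3.799q → q* = 20.8855.
The welfare-loss triangle has base |q_m − q*| and height MEC(q_m) (the vertical gap between SMC and demand is zero at q* and MEC at q_m).
DWL = ½ × 5.1794 × 23.5613 = 61.0167.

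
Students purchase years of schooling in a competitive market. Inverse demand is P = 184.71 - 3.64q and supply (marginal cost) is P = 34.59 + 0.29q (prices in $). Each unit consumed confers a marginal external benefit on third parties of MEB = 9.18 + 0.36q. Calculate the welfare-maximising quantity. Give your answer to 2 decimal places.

q* = 44.62

Social marginal benefit = demand + MEB = 193.89 - 3.28q.
Set SMB = MC: 193.89 - 3.28q = 34.59 + 0.29q → q* = 44.6218.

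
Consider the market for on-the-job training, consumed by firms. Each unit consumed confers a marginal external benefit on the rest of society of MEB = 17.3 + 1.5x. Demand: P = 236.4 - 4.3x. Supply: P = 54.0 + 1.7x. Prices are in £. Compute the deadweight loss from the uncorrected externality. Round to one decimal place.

Market equilibrium (private): 54.0 + 1.7x = 236.4 - 4.3x → x_m = 30.4000.
Social marginal benefit = demand + MEB = 253.7 - 2.8x.
Set SMB = MC: 253.7 - 2.8x = 54.0 + 1.7x → x* = 44.3778.
The welfare-loss triangle has base |x_m − x*| and height MEB(x_m) (the vertical gap between SMB and MC is zero at x* and MEB at x_m).
DWL = ½ × 13.9778 × 62.9000 = 439.6018.

DWL = £439.6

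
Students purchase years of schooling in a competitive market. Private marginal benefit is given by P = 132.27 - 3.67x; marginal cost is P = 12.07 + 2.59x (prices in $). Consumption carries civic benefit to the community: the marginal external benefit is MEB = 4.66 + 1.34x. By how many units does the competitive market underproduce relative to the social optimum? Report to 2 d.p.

Market equilibrium (private): 12.07 + 2.59x = 132.27 - 3.67x → x_m = 19.2013.
Social marginal benefit = demand + MEB = 136.93 - 2.33x.
Set SMB = MC: 136.93 - 2.33x = 12.07 + 2.59x → x* = 25.3780.
Gap = |19.2013 − 25.3780| = 6.1767.

6.18 units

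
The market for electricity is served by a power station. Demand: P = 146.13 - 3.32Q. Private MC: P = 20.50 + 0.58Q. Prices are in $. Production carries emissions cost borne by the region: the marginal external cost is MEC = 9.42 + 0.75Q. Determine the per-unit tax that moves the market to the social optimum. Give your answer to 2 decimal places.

tax = $28.16 per unit

Social marginal cost = private MC + MEC = 29.92 + 1.33Q.
Set SMC = demand: 29.92 + 1.33Q = 146.13 - 3.32Q → Q* = 24.9914.
The Pigouvian tax equals MEC at Q*: 9.42 + 0.75×24.9914 = 28.1636.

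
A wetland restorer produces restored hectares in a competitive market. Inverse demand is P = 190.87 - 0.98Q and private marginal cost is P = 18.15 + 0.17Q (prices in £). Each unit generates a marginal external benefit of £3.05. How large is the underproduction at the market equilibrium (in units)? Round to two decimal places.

Market equilibrium (private): 18.15 + 0.17Q = 190.87 - 0.98Q → Q_m = 150.1913.
Social marginal cost = private MC − MEB = 15.10 + 0.17Q.
Set SMC = demand: 15.10 + 0.17Q = 190.87 - 0.98Q → Q* = 152.8435.
Gap = |150.1913 − 152.8435| = 2.6522.

2.65 units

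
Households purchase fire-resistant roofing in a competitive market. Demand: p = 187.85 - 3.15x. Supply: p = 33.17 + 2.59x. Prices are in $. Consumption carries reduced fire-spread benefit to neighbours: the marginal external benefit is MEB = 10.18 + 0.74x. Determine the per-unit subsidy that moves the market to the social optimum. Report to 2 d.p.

Social marginal benefit = demand + MEB = 198.03 - 2.41x.
Set SMB = MC: 198.03 - 2.41x = 33.17 + 2.59x → x* = 32.9720.
The Pigouvian subsidy equals MEB at x*: 10.18 + 0.74×32.9720 = 34.5793.

subsidy = $34.58 per unit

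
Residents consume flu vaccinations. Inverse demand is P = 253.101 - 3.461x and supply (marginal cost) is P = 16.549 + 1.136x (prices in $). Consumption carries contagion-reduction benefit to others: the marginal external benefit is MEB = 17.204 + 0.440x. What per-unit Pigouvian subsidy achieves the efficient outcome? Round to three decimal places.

subsidy = $44.063 per unit

Social marginal benefit = demand + MEB = 270.305 - 3.021x.
Set SMB = MC: 270.305 - 3.021x = 16.549 + 1.136x → x* = 61.0431.
The Pigouvian subsidy equals MEB at x*: 17.204 + 0.440×61.0431 = 44.0630.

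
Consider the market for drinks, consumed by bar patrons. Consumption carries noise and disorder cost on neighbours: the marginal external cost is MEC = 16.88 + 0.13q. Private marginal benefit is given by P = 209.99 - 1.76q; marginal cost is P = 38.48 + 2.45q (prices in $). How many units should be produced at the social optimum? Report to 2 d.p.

Social marginal benefit = demand − MEC = 193.11 - 1.89q.
Set SMB = MC: 193.11 - 1.89q = 38.48 + 2.45q → q* = 35.6290.

q* = 35.63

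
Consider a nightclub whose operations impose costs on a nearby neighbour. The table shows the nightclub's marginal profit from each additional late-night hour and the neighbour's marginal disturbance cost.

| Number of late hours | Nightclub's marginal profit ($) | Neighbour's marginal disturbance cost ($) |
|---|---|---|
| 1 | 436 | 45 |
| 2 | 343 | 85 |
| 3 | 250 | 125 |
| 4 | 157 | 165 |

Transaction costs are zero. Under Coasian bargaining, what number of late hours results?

Bargaining reaches the level where marginal profit last exceeds marginal disturbance cost.
That holds through level 3 (250 ≥ 125) but not at 4 (157 < 165).

3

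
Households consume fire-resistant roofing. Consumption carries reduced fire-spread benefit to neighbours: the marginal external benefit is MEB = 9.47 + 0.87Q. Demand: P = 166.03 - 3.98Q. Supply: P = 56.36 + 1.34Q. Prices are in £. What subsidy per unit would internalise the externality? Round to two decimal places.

subsidy = £32.76 per unit

Social marginal benefit = demand + MEB = 175.50 - 3.11Q.
Set SMB = MC: 175.50 - 3.11Q = 56.36 + 1.34Q → Q* = 26.7730.
The Pigouvian subsidy equals MEB at Q*: 9.47 + 0.87×26.7730 = 32.7625.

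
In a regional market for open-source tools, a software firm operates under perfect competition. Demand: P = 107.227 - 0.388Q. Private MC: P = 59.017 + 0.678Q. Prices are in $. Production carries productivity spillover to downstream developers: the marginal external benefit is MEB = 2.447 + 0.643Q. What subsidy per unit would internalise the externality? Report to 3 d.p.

subsidy = $79.450 per unit

Social marginal cost = private MC − MEB = 56.570 + 0.035Q.
Set SMC = demand: 56.570 + 0.035Q = 107.227 - 0.388Q → Q* = 119.7565.
The Pigouvian subsidy equals MEB at Q*: 2.447 + 0.643×119.7565 = 79.4504.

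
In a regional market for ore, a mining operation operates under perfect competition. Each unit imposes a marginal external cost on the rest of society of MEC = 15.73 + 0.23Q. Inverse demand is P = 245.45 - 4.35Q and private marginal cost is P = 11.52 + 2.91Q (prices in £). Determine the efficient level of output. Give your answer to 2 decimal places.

Q* = 29.13

Social marginal cost = private MC + MEC = 27.25 + 3.14Q.
Set SMC = demand: 27.25 + 3.14Q = 245.45 - 4.35Q → Q* = 29.1322.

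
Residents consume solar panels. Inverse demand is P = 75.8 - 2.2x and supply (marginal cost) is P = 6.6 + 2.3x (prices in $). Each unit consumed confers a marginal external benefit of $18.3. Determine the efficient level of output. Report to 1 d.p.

x* = 19.4

Social marginal benefit = demand + MEB = 94.1 - 2.2x.
Set SMB = MC: 94.1 - 2.2x = 6.6 + 2.3x → x* = 19.4444.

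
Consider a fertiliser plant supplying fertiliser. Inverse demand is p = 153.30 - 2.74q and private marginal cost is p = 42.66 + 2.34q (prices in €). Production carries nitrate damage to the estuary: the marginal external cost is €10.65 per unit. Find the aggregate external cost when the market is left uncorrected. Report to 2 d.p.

Market equilibrium (private): 42.66 + 2.34q = 153.30 - 2.74q → q_m = 21.7795.
Total external cost = MEC × q_m = 10.65 × 21.7795 = 231.9517.

€231.95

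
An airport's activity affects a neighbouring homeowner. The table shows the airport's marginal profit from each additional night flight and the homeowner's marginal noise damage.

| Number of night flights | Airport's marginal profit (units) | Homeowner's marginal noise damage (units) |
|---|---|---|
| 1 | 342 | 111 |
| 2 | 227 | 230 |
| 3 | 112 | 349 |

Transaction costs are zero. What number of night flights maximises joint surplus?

Bargaining reaches the level where marginal profit last exceeds marginal noise damage.
That holds through level 1 (342 ≥ 111) but not at 2 (227 < 230).

1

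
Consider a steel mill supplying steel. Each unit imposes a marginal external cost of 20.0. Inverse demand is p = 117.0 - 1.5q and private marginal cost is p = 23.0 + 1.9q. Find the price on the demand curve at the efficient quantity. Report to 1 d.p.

P = 84.4

Social marginal cost = private MC + MEC = 43.0 + 1.9q.
Set SMC = demand: 43.0 + 1.9q = 117.0 - 1.5q → q* = 21.7647.
Consumer price on the demand curve at q*: 117.0 − 1.5×21.7647 = 84.3530.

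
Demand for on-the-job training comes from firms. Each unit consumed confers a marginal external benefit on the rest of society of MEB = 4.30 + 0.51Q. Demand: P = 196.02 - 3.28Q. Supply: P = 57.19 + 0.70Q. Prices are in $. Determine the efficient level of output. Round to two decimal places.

Social marginal benefit = demand + MEB = 200.32 - 2.77Q.
Set SMB = MC: 200.32 - 2.77Q = 57.19 + 0.70Q → Q* = 41.2478.

Q* = 41.25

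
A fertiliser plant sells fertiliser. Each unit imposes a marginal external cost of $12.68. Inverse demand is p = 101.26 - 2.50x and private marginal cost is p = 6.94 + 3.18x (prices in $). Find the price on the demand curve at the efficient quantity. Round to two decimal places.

Social marginal cost = private MC + MEC = 19.62 + 3.18x.
Set SMC = demand: 19.62 + 3.18x = 101.26 - 2.50x → x* = 14.3732.
Consumer price on the demand curve at x*: 101.26 − 2.50×14.3732 = 65.3270.

P = $65.33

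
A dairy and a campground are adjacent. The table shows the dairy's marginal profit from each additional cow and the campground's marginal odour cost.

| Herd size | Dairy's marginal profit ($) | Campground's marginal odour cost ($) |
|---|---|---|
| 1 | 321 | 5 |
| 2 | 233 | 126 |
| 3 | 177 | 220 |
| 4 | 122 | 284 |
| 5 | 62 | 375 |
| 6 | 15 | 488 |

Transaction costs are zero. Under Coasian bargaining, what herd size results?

2

Bargaining reaches the level where marginal profit last exceeds marginal odour cost.
That holds through level 2 (233 ≥ 126) but not at 3 (177 < 220).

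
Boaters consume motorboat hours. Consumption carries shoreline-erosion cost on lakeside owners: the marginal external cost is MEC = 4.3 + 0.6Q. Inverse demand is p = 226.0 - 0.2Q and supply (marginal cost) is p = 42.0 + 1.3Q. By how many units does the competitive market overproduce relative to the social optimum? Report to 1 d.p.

37.1 units

Market equilibrium (private): 42.0 + 1.3Q = 226.0 - 0.2Q → Q_m = 122.6667.
Social marginal benefit = demand − MEC = 221.7 - 0.8Q.
Set SMB = MC: 221.7 - 0.8Q = 42.0 + 1.3Q → Q* = 85.5714.
Gap = |122.6667 − 85.5714| = 37.0953.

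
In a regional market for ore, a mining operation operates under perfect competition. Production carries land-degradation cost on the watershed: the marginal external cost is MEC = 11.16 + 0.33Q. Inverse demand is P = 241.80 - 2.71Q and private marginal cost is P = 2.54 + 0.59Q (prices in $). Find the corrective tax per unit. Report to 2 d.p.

tax = $31.90 per unit

Social marginal cost = private MC + MEC = 13.70 + 0.92Q.
Set SMC = demand: 13.70 + 0.92Q = 241.80 - 2.71Q → Q* = 62.8375.
The Pigouvian tax equals MEC at Q*: 11.16 + 0.33×62.8375 = 31.8964.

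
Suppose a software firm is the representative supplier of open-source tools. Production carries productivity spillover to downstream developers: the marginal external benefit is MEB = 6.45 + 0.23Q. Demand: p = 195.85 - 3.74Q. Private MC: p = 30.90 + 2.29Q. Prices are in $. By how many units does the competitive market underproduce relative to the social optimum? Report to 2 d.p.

Market equilibrium (private): 30.90 + 2.29Q = 195.85 - 3.74Q → Q_m = 27.3549.
Social marginal cost = private MC − MEB = 24.45 + 2.06Q.
Set SMC = demand: 24.45 + 2.06Q = 195.85 - 3.74Q → Q* = 29.5517.
Gap = |27.3549 − 29.5517| = 2.1968.

2.20 units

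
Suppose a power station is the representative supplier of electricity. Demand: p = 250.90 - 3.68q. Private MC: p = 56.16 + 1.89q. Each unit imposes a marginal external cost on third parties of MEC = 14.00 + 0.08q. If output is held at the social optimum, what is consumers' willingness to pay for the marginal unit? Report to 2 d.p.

Social marginal cost = private MC + MEC = 70.16 + 1.97q.
Set SMC = demand: 70.16 + 1.97q = 250.90 - 3.68q → q* = 31.9894.
Consumer price on the demand curve at q*: 250.90 − 3.68×31.9894 = 133.1790.

P = 133.18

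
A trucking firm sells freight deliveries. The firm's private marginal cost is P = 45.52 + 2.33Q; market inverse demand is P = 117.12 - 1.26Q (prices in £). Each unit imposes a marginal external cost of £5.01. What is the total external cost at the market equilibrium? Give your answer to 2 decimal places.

Market equilibrium (private): 45.52 + 2.33Q = 117.12 - 1.26Q → Q_m = 19.9443.
Total external cost = MEC × Q_m = 5.01 × 19.9443 = 99.9209.

£99.92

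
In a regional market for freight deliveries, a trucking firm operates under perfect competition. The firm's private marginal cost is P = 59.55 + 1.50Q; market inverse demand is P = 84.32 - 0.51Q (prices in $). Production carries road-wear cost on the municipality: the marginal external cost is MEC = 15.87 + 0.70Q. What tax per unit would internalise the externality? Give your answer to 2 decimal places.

tax = $18.17 per unit

Social marginal cost = private MC + MEC = 75.42 + 2.20Q.
Set SMC = demand: 75.42 + 2.20Q = 84.32 - 0.51Q → Q* = 3.2841.
The Pigouvian tax equals MEC at Q*: 15.87 + 0.70×3.2841 = 18.1689.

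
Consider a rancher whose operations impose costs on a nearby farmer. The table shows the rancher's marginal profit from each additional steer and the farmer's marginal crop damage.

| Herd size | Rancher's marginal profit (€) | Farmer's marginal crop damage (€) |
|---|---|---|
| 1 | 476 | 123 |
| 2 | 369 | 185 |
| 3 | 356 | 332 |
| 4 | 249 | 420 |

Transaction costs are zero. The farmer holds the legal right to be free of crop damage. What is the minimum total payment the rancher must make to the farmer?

Efficient level: marginal profit ≥ marginal crop damage through level 3, so k* = 3.
With the farmer holding the right, the rancher must at least compensate total damage at k*: 123 + 185 + 332 = 640.

€640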